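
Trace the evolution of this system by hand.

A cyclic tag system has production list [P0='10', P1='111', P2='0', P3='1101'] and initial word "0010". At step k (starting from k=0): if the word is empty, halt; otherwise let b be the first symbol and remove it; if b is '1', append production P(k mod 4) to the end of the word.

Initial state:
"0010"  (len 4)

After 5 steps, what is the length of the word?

[0] "0010"  (len 4)
[1] "010"  (len 3)
[2] "10"  (len 2)
[3] "00"  (len 2)
[4] "0"  (len 1)
[5] (halted — word empty)

0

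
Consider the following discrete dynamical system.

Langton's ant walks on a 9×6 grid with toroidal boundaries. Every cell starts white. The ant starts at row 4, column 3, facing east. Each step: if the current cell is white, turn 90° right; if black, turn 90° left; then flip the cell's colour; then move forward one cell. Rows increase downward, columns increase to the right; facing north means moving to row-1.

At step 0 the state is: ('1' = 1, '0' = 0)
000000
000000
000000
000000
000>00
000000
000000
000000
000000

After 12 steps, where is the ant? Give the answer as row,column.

step 0: 000000
000000
000000
000000
000>00
000000
000000
000000
000000
step 1: 000000
000000
000000
000000
000100
000v00
000000
000000
000000
step 2: 000000
000000
000000
000000
000100
00<100
000000
000000
000000
step 3: 000000
000000
000000
000000
00^100
001100
000000
000000
000000
step 4: 000000
000000
000000
000000
001>00
001100
000000
000000
000000
step 5: 000000
000000
000000
000^00
001000
001100
000000
000000
000000
step 6: 000000
000000
000000
0001>0
001000
001100
000000
000000
000000
step 7: 000000
000000
000000
000110
0010v0
001100
000000
000000
000000
step 8: 000000
000000
000000
000110
001<10
001100
000000
000000
000000
step 9: 000000
000000
000000
000^10
001110
001100
000000
000000
000000
step 10: 000000
000000
000000
00<010
001110
001100
000000
000000
000000
step 11: 000000
000000
00^000
001010
001110
001100
000000
000000
000000
step 12: 000000
000000
001>00
001010
001110
001100
000000
000000
000000

2,3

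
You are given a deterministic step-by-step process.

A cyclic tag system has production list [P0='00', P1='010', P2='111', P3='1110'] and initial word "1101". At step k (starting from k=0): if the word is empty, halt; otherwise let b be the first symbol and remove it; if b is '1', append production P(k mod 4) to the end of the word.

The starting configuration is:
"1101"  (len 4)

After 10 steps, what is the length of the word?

t=0: "1101"  (len 4)
t=1: "10100"  (len 5)
t=2: "0100010"  (len 7)
t=3: "100010"  (len 6)
t=4: "000101110"  (len 9)
t=5: "00101110"  (len 8)
t=6: "0101110"  (len 7)
t=7: "101110"  (len 6)
t=8: "011101110"  (len 9)
t=9: "11101110"  (len 8)
t=10: "1101110010"  (len 10)

10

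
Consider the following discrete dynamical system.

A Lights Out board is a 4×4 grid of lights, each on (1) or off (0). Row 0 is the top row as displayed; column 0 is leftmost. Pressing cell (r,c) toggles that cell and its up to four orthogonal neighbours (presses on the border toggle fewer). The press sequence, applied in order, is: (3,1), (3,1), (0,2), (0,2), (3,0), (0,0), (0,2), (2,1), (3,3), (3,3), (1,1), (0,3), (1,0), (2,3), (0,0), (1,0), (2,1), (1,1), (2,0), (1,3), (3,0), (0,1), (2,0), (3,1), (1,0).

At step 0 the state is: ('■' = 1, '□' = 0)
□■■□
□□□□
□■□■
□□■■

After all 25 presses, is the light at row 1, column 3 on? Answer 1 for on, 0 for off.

1

0) □■■□
□□□□
□■□■
□□■■
1) □■■□
□□□□
□□□■
■■□■
2) □■■□
□□□□
□■□■
□□■■
3) □□□■
□□■□
□■□■
□□■■
4) □■■□
□□□□
□■□■
□□■■
5) □■■□
□□□□
■■□■
■■■■
6) ■□■□
■□□□
■■□■
■■■■
7) ■■□■
■□■□
■■□■
■■■■
8) ■■□■
■■■□
□□■■
■□■■
9) ■■□■
■■■□
□□■□
■□□□
10) ■■□■
■■■□
□□■■
■□■■
11) ■□□■
□□□□
□■■■
■□■■
12) ■□■□
□□□■
□■■■
■□■■
13) □□■□
■■□■
■■■■
■□■■
14) □□■□
■■□□
■■□□
■□■□
15) ■■■□
□■□□
■■□□
■□■□
16) □■■□
■□□□
□■□□
■□■□
17) □■■□
■■□□
■□■□
■■■□
18) □□■□
□□■□
■■■□
■■■□
19) □□■□
■□■□
□□■□
□■■□
20) □□■■
■□□■
□□■■
□■■□
21) □□■■
■□□■
■□■■
■□■□
22) ■■□■
■■□■
■□■■
■□■□
23) ■■□■
□■□■
□■■■
□□■□
24) ■■□■
□■□■
□□■■
■■□□
25) □■□■
■□□■
■□■■
■■□□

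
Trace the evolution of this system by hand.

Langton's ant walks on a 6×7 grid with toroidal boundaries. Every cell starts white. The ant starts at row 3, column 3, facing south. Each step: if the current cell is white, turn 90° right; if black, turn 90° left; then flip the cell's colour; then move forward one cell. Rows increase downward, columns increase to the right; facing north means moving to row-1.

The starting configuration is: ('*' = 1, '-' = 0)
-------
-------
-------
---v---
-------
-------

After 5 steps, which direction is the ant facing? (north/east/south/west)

east

0) -------
-------
-------
---v---
-------
-------
1) -------
-------
-------
--<*---
-------
-------
2) -------
-------
--^----
--**---
-------
-------
3) -------
-------
--*>---
--**---
-------
-------
4) -------
-------
--**---
--*v---
-------
-------
5) -------
-------
--**---
--*->--
-------
-------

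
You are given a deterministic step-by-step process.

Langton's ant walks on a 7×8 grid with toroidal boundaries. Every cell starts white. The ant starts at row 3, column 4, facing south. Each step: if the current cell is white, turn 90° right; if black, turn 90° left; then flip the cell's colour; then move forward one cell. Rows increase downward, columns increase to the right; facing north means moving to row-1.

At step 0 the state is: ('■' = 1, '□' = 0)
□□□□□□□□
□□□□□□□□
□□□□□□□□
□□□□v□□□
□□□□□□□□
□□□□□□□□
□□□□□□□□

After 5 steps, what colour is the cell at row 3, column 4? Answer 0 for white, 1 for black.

gen 0: □□□□□□□□
□□□□□□□□
□□□□□□□□
□□□□v□□□
□□□□□□□□
□□□□□□□□
□□□□□□□□
gen 1: □□□□□□□□
□□□□□□□□
□□□□□□□□
□□□<■□□□
□□□□□□□□
□□□□□□□□
□□□□□□□□
gen 2: □□□□□□□□
□□□□□□□□
□□□^□□□□
□□□■■□□□
□□□□□□□□
□□□□□□□□
□□□□□□□□
gen 3: □□□□□□□□
□□□□□□□□
□□□■>□□□
□□□■■□□□
□□□□□□□□
□□□□□□□□
□□□□□□□□
gen 4: □□□□□□□□
□□□□□□□□
□□□■■□□□
□□□■v□□□
□□□□□□□□
□□□□□□□□
□□□□□□□□
gen 5: □□□□□□□□
□□□□□□□□
□□□■■□□□
□□□■□>□□
□□□□□□□□
□□□□□□□□
□□□□□□□□

0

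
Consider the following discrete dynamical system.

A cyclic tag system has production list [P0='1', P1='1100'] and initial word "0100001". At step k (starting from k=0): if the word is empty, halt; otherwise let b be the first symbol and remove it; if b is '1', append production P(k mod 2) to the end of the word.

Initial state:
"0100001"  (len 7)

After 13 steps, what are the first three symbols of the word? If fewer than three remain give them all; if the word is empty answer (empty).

gen 0: "0100001"  (len 7)
gen 1: "100001"  (len 6)
gen 2: "000011100"  (len 9)
gen 3: "00011100"  (len 8)
gen 4: "0011100"  (len 7)
gen 5: "011100"  (len 6)
gen 6: "11100"  (len 5)
gen 7: "11001"  (len 5)
gen 8: "10011100"  (len 8)
gen 9: "00111001"  (len 8)
gen 10: "0111001"  (len 7)
gen 11: "111001"  (len 6)
gen 12: "110011100"  (len 9)
gen 13: "100111001"  (len 9)

100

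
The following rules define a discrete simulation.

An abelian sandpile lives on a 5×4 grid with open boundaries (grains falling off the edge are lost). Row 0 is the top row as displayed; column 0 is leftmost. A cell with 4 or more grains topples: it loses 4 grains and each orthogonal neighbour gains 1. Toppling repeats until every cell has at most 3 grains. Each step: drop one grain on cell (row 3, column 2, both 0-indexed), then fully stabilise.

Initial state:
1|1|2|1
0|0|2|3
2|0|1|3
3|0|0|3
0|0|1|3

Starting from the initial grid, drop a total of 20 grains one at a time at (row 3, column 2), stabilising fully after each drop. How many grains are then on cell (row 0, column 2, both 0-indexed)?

3

t=0: 1|1|2|1
0|0|2|3
2|0|1|3
3|0|0|3
0|0|1|3
t=1: 1|1|2|1
0|0|2|3
2|0|1|3
3|0|1|3
0|0|1|3
t=2: 1|1|2|1
0|0|2|3
2|0|1|3
3|0|2|3
0|0|1|3
t=3: 1|1|2|1
0|0|2|3
2|0|1|3
3|0|3|3
0|0|1|3
t=4: 1|1|2|2
0|0|3|0
2|0|3|1
3|1|1|2
0|0|3|0
t=5: 1|1|2|2
0|0|3|0
2|0|3|1
3|1|2|2
0|0|3|0
t=6: 1|1|2|2
0|0|3|0
2|0|3|1
3|1|3|2
0|0|3|0
t=7: 1|1|3|2
0|1|0|1
2|1|1|2
3|2|2|3
0|1|0|1
t=8: 1|1|3|2
0|1|0|1
2|1|1|2
3|2|3|3
0|1|0|1
t=9: 1|1|3|2
0|1|0|1
2|1|2|3
3|3|1|0
0|1|1|2
t=10: 1|1|3|2
0|1|0|1
2|1|2|3
3|3|2|0
0|1|1|2
t=11: 1|1|3|2
0|1|0|1
2|1|2|3
3|3|3|0
0|1|1|2
t=12: 1|1|3|2
0|1|0|1
3|2|3|3
0|1|1|1
1|2|2|2
t=13: 1|1|3|2
0|1|0|1
3|2|3|3
0|1|2|1
1|2|2|2
t=14: 1|1|3|2
0|1|0|1
3|2|3|3
0|1|3|1
1|2|2|2
t=15: 1|1|3|2
0|1|1|2
3|3|1|0
0|2|1|3
1|2|3|2
t=16: 1|1|3|2
0|1|1|2
3|3|1|0
0|2|2|3
1|2|3|2
t=17: 1|1|3|2
0|1|1|2
3|3|1|0
0|2|3|3
1|2|3|2
t=18: 1|1|3|2
0|1|1|2
3|3|2|1
0|3|2|1
1|3|1|0
t=19: 1|1|3|2
0|1|1|2
3|3|2|1
0|3|3|1
1|3|1|0
t=20: 1|1|3|2
1|2|2|2
0|2|0|2
2|2|2|2
2|0|3|0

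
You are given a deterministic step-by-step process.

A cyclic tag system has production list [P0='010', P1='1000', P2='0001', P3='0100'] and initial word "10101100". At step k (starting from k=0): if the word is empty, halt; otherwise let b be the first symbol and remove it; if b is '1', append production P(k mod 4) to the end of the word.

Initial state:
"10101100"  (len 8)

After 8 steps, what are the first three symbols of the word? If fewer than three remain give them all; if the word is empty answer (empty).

[0] "10101100"  (len 8)
[1] "0101100010"  (len 10)
[2] "101100010"  (len 9)
[3] "011000100001"  (len 12)
[4] "11000100001"  (len 11)
[5] "1000100001010"  (len 13)
[6] "0001000010101000"  (len 16)
[7] "001000010101000"  (len 15)
[8] "01000010101000"  (len 14)

010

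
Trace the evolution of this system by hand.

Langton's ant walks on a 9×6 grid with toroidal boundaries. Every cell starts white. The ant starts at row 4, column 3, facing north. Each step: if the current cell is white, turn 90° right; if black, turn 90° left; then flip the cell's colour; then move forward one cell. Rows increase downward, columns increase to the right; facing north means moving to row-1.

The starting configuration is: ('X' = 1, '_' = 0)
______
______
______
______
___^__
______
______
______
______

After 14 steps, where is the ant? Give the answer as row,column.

[0] ______
______
______
______
___^__
______
______
______
______
[1] ______
______
______
______
___X>_
______
______
______
______
[2] ______
______
______
______
___XX_
____v_
______
______
______
[3] ______
______
______
______
___XX_
___<X_
______
______
______
[4] ______
______
______
______
___^X_
___XX_
______
______
______
[5] ______
______
______
______
__<_X_
___XX_
______
______
______
[6] ______
______
______
__^___
__X_X_
___XX_
______
______
______
[7] ______
______
______
__X>__
__X_X_
___XX_
______
______
______
[8] ______
______
______
__XX__
__XvX_
___XX_
______
______
______
[9] ______
______
______
__XX__
__<XX_
___XX_
______
______
______
[10] ______
______
______
__XX__
___XX_
__vXX_
______
______
______
[11] ______
______
______
__XX__
___XX_
_<XXX_
______
______
______
[12] ______
______
______
__XX__
_^_XX_
_XXXX_
______
______
______
[13] ______
______
______
__XX__
_X>XX_
_XXXX_
______
______
______
[14] ______
______
______
__XX__
_XXXX_
_XvXX_
______
______
______

5,2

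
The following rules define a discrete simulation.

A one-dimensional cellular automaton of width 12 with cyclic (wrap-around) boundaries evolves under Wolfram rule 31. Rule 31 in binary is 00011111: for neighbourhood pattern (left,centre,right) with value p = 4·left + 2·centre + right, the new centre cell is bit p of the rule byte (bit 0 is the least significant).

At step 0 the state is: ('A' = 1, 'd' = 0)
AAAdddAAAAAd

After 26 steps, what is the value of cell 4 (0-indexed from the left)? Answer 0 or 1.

step 0: AAAdddAAAAAd
step 1: AddAAAAddddd
step 2: AAAAdddAAAAA
step 3: ddddAAAAdddd
step 4: AAAAAdddAAAA
step 5: dddddAAAAddd
step 6: AAAAAAdddAAA
step 7: ddddddAAAAdd
step 8: AAAAAAAdddAA
step 9: dddddddAAAAd
step 10: AAAAAAAAdddA
step 11: ddddddddAAAA
step 12: AAAAAAAAAddd
step 13: AddddddddAAA
step 14: dAAAAAAAAAdd
step 15: AAddddddddAA
step 16: ddAAAAAAAAAd
step 17: AAAddddddddA
step 18: dddAAAAAAAAA
step 19: AAAAdddddddd
step 20: AdddAAAAAAAA
step 21: dAAAAddddddd
step 22: AAdddAAAAAAA
step 23: ddAAAAdddddd
step 24: AAAdddAAAAAA
step 25: dddAAAAddddd
step 26: AAAAdddAAAAA

0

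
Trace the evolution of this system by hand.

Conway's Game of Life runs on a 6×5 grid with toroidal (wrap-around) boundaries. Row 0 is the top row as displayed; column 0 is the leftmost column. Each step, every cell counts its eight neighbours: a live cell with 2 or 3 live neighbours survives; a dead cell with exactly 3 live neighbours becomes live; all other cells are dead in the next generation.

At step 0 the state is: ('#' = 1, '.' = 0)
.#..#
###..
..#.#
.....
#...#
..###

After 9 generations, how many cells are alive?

step 0: .#..#
###..
..#.#
.....
#...#
..###
step 1: ....#
..#.#
#.##.
#..##
#...#
.##..
step 2: ###..
###.#
#.#..
..#..
..#..
.#.##
step 3: .....
....#
#.#.#
..##.
.##..
...##
step 4: ...##
#..##
###.#
#...#
.#..#
..##.
step 5: #....
.....
..#..
..#..
.##.#
#.#..
step 6: .#...
.....
.....
..#..
#.#..
#.###
step 7: #####
.....
.....
.#...
#.#..
#.###
step 8: .....
#####
.....
.#...
#.#..
.....
step 9: #####
#####
...##
.#...
.#...
.....

14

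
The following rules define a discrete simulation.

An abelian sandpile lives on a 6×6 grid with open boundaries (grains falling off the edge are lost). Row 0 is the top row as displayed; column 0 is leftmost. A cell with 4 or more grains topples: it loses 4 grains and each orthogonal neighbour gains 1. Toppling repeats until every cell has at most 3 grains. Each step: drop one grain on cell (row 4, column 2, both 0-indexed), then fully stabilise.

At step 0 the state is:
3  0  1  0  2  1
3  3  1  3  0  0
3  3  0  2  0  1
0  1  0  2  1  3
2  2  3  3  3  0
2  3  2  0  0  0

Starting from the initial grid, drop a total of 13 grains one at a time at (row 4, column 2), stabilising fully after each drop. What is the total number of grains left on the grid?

54

k=0  3  0  1  0  2  1
3  3  1  3  0  0
3  3  0  2  0  1
0  1  0  2  1  3
2  2  3  3  3  0
2  3  2  0  0  0
k=1  3  0  1  0  2  1
3  3  1  3  0  0
3  3  0  2  0  1
0  1  1  3  2  3
2  3  1  1  0  1
2  3  3  1  1  0
k=2  3  0  1  0  2  1
3  3  1  3  0  0
3  3  0  2  0  1
0  1  1  3  2  3
2  3  2  1  0  1
2  3  3  1  1  0
k=3  3  0  1  0  2  1
3  3  1  3  0  0
3  3  0  2  0  1
0  1  1  3  2  3
2  3  3  1  0  1
2  3  3  1  1  0
k=4  3  0  1  0  2  1
3  3  1  3  0  0
3  3  0  2  0  1
0  2  2  3  2  3
3  1  2  2  0  1
3  1  1  2  1  0
k=5  3  0  1  0  2  1
3  3  1  3  0  0
3  3  0  2  0  1
0  2  2  3  2  3
3  1  3  2  0  1
3  1  1  2  1  0
k=6  3  0  1  0  2  1
3  3  1  3  0  0
3  3  0  2  0  1
0  2  3  3  2  3
3  2  0  3  0  1
3  1  2  2  1  0
k=7  3  0  1  0  2  1
3  3  1  3  0  0
3  3  0  2  0  1
0  2  3  3  2  3
3  2  1  3  0  1
3  1  2  2  1  0
k=8  3  0  1  0  2  1
3  3  1  3  0  0
3  3  0  2  0  1
0  2  3  3  2  3
3  2  2  3  0  1
3  1  2  2  1  0
k=9  3  0  1  0  2  1
3  3  1  3  0  0
3  3  0  2  0  1
0  2  3  3  2  3
3  2  3  3  0  1
3  1  2  2  1  0
k=10  3  0  1  0  2  1
3  3  1  3  0  0
3  3  1  3  0  1
0  3  1  1  3  3
3  3  2  1  1  1
3  1  3  3  1  0
k=11  3  0  1  0  2  1
3  3  1  3  0  0
3  3  1  3  0  1
0  3  1  1  3  3
3  3  3  1  1  1
3  1  3  3  1  0
k=12  0  2  1  0  2  1
2  1  2  3  0  0
1  2  2  3  0  1
3  1  3  1  3  3
1  3  2  3  1  1
1  0  2  0  2  0
k=13  0  2  1  0  2  1
2  1  2  3  0  0
1  2  2  3  0  1
3  1  3  1  3  3
1  3  3  3  1  1
1  0  2  0  2  0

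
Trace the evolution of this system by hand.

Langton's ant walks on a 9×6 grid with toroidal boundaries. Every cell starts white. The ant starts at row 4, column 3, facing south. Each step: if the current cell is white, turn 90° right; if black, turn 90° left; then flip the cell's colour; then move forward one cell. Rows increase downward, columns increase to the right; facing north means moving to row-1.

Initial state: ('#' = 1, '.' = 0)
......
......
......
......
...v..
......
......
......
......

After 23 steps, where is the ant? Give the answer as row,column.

3,5

[0] ......
......
......
......
...v..
......
......
......
......
[1] ......
......
......
......
..<#..
......
......
......
......
[2] ......
......
......
..^...
..##..
......
......
......
......
[3] ......
......
......
..#>..
..##..
......
......
......
......
[4] ......
......
......
..##..
..#v..
......
......
......
......
[5] ......
......
......
..##..
..#.>.
......
......
......
......
[6] ......
......
......
..##..
..#.#.
....v.
......
......
......
[7] ......
......
......
..##..
..#.#.
...<#.
......
......
......
[8] ......
......
......
..##..
..#^#.
...##.
......
......
......
[9] ......
......
......
..##..
..##>.
...##.
......
......
......
[10] ......
......
......
..##^.
..##..
...##.
......
......
......
[11] ......
......
......
..###>
..##..
...##.
......
......
......
[12] ......
......
......
..####
..##.v
...##.
......
......
......
[13] ......
......
......
..####
..##<#
...##.
......
......
......
[14] ......
......
......
..##^#
..####
...##.
......
......
......
[15] ......
......
......
..#<.#
..####
...##.
......
......
......
[16] ......
......
......
..#..#
..#v##
...##.
......
......
......
[17] ......
......
......
..#..#
..#.>#
...##.
......
......
......
[18] ......
......
......
..#.^#
..#..#
...##.
......
......
......
[19] ......
......
......
..#.#>
..#..#
...##.
......
......
......
[20] ......
......
.....^
..#.#.
..#..#
...##.
......
......
......
[21] ......
......
>....#
..#.#.
..#..#
...##.
......
......
......
[22] ......
......
#....#
v.#.#.
..#..#
...##.
......
......
......
[23] ......
......
#....#
#.#.#<
..#..#
...##.
......
......
......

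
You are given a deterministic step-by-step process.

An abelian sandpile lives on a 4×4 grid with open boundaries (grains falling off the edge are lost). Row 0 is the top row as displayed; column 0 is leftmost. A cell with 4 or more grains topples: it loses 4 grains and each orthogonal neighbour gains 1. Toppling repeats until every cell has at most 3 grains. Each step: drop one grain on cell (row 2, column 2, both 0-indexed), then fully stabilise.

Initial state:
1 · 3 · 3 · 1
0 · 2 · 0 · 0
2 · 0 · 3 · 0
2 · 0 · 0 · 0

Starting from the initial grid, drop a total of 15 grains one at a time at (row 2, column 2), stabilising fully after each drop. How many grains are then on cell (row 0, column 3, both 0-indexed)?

[0] 1 · 3 · 3 · 1
0 · 2 · 0 · 0
2 · 0 · 3 · 0
2 · 0 · 0 · 0
[1] 1 · 3 · 3 · 1
0 · 2 · 1 · 0
2 · 1 · 0 · 1
2 · 0 · 1 · 0
[2] 1 · 3 · 3 · 1
0 · 2 · 1 · 0
2 · 1 · 1 · 1
2 · 0 · 1 · 0
[3] 1 · 3 · 3 · 1
0 · 2 · 1 · 0
2 · 1 · 2 · 1
2 · 0 · 1 · 0
[4] 1 · 3 · 3 · 1
0 · 2 · 1 · 0
2 · 1 · 3 · 1
2 · 0 · 1 · 0
[5] 1 · 3 · 3 · 1
0 · 2 · 2 · 0
2 · 2 · 0 · 2
2 · 0 · 2 · 0
[6] 1 · 3 · 3 · 1
0 · 2 · 2 · 0
2 · 2 · 1 · 2
2 · 0 · 2 · 0
[7] 1 · 3 · 3 · 1
0 · 2 · 2 · 0
2 · 2 · 2 · 2
2 · 0 · 2 · 0
[8] 1 · 3 · 3 · 1
0 · 2 · 2 · 0
2 · 2 · 3 · 2
2 · 0 · 2 · 0
[9] 1 · 3 · 3 · 1
0 · 2 · 3 · 0
2 · 3 · 0 · 3
2 · 0 · 3 · 0
[10] 1 · 3 · 3 · 1
0 · 2 · 3 · 0
2 · 3 · 1 · 3
2 · 0 · 3 · 0
[11] 1 · 3 · 3 · 1
0 · 2 · 3 · 0
2 · 3 · 2 · 3
2 · 0 · 3 · 0
[12] 1 · 3 · 3 · 1
0 · 2 · 3 · 0
2 · 3 · 3 · 3
2 · 0 · 3 · 0
[13] 2 · 1 · 1 · 2
1 · 1 · 3 · 2
3 · 2 · 0 · 1
2 · 2 · 1 · 2
[14] 2 · 1 · 1 · 2
1 · 1 · 3 · 2
3 · 2 · 1 · 1
2 · 2 · 1 · 2
[15] 2 · 1 · 1 · 2
1 · 1 · 3 · 2
3 · 2 · 2 · 1
2 · 2 · 1 · 2

2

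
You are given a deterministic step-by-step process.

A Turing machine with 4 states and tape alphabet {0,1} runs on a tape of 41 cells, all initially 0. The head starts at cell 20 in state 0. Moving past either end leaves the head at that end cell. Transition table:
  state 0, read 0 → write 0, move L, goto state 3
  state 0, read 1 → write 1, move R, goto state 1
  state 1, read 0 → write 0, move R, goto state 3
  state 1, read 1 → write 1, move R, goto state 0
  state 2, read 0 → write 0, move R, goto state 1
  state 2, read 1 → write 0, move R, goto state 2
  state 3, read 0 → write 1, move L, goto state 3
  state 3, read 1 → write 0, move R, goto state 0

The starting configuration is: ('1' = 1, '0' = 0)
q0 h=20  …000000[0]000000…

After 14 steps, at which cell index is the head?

gen 0: q0 h=20  …000000[0]000000…
gen 1: q3 h=19  …000000[0]000000…
gen 2: q3 h=18  …000000[0]100000…
gen 3: q3 h=17  …000000[0]110000…
gen 4: q3 h=16  …000000[0]111000…
gen 5: q3 h=15  …000000[0]111100…
gen 6: q3 h=14  …000000[0]111110…
gen 7: q3 h=13  …000000[0]111111…
gen 8: q3 h=12  …000000[0]111111…
gen 9: q3 h=11  …000000[0]111111…
gen 10: q3 h=10  …000000[0]111111…
gen 11: q3 h= 9  …000000[0]111111…
gen 12: q3 h= 8  …000000[0]111111…
gen 13: q3 h= 7  …000000[0]111111…
gen 14: q3 h= 6  |000000[0]111111…

6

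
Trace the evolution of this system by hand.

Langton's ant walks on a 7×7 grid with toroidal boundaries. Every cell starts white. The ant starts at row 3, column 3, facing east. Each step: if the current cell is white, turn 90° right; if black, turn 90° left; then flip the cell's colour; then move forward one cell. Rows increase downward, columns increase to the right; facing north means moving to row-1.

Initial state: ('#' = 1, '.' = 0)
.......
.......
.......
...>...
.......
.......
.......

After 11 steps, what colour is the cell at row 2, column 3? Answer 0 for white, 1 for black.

0

t=0: .......
.......
.......
...>...
.......
.......
.......
t=1: .......
.......
.......
...#...
...v...
.......
.......
t=2: .......
.......
.......
...#...
..<#...
.......
.......
t=3: .......
.......
.......
..^#...
..##...
.......
.......
t=4: .......
.......
.......
..#>...
..##...
.......
.......
t=5: .......
.......
...^...
..#....
..##...
.......
.......
t=6: .......
.......
...#>..
..#....
..##...
.......
.......
t=7: .......
.......
...##..
..#.v..
..##...
.......
.......
t=8: .......
.......
...##..
..#<#..
..##...
.......
.......
t=9: .......
.......
...^#..
..###..
..##...
.......
.......
t=10: .......
.......
..<.#..
..###..
..##...
.......
.......
t=11: .......
..^....
..#.#..
..###..
..##...
.......
.......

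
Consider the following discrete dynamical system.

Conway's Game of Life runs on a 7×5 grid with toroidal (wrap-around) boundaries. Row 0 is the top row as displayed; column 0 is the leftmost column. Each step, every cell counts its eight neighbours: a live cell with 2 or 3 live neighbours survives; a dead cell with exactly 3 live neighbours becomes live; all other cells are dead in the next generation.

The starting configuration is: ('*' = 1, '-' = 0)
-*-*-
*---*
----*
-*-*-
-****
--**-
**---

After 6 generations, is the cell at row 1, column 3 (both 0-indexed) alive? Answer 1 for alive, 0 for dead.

gen 0: -*-*-
*---*
----*
-*-*-
-****
--**-
**---
gen 1: -**--
*--**
---**
-*---
**--*
-----
**-**
gen 2: -----
**---
--**-
-***-
**---
--**-
**-**
gen 3: --*--
-**--
*--**
*--**
*---*
---*-
**-**
gen 4: ----*
***-*
-----
-*---
*----
-***-
**-**
gen 5: -----
**-**
--*--
-----
*----
---*-
-*---
gen 6: -**-*
*****
*****
-----
-----
-----
-----

1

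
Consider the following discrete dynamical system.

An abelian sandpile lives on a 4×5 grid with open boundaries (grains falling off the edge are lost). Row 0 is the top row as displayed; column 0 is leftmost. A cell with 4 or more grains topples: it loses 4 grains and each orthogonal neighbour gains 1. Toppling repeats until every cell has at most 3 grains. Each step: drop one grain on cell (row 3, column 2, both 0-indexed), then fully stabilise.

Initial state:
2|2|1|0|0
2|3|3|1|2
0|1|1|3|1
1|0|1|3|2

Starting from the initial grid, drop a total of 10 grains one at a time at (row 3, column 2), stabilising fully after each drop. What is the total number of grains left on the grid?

gen 0: 2|2|1|0|0
2|3|3|1|2
0|1|1|3|1
1|0|1|3|2
gen 1: 2|2|1|0|0
2|3|3|1|2
0|1|1|3|1
1|0|2|3|2
gen 2: 2|2|1|0|0
2|3|3|1|2
0|1|1|3|1
1|0|3|3|2
gen 3: 2|2|1|0|0
2|3|3|2|2
0|1|3|0|2
1|1|1|1|3
gen 4: 2|2|1|0|0
2|3|3|2|2
0|1|3|0|2
1|1|2|1|3
gen 5: 2|2|1|0|0
2|3|3|2|2
0|1|3|0|2
1|1|3|1|3
gen 6: 2|3|2|0|0
3|0|1|3|2
0|3|1|1|2
1|2|1|2|3
gen 7: 2|3|2|0|0
3|0|1|3|2
0|3|1|1|2
1|2|2|2|3
gen 8: 2|3|2|0|0
3|0|1|3|2
0|3|1|1|2
1|2|3|2|3
gen 9: 2|3|2|0|0
3|0|1|3|2
0|3|2|1|2
1|3|0|3|3
gen 10: 2|3|2|0|0
3|0|1|3|2
0|3|2|1|2
1|3|1|3|3

35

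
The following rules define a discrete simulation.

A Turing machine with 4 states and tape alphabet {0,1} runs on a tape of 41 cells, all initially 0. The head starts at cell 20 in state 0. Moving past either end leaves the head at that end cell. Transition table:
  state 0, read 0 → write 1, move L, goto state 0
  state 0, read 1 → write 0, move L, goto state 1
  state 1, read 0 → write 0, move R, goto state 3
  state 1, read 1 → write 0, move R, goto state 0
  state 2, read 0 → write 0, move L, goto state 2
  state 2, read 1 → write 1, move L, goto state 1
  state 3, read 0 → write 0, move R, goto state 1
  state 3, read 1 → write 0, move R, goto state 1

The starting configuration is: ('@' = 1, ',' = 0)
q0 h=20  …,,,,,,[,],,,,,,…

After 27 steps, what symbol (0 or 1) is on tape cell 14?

1

0) q0 h=20  …,,,,,,[,],,,,,,…
1) q0 h=19  …,,,,,,[,]@,,,,,…
2) q0 h=18  …,,,,,,[,]@@,,,,…
3) q0 h=17  …,,,,,,[,]@@@,,,…
4) q0 h=16  …,,,,,,[,]@@@@,,…
5) q0 h=15  …,,,,,,[,]@@@@@,…
6) q0 h=14  …,,,,,,[,]@@@@@@…
7) q0 h=13  …,,,,,,[,]@@@@@@…
8) q0 h=12  …,,,,,,[,]@@@@@@…
9) q0 h=11  …,,,,,,[,]@@@@@@…
10) q0 h=10  …,,,,,,[,]@@@@@@…
11) q0 h= 9  …,,,,,,[,]@@@@@@…
12) q0 h= 8  …,,,,,,[,]@@@@@@…
13) q0 h= 7  …,,,,,,[,]@@@@@@…
14) q0 h= 6  |,,,,,,[,]@@@@@@…
15) q0 h= 5  |,,,,,[,]@@@@@@…
16) q0 h= 4  |,,,,[,]@@@@@@…
17) q0 h= 3  |,,,[,]@@@@@@…
18) q0 h= 2  |,,[,]@@@@@@…
19) q0 h= 1  |,[,]@@@@@@…
20) q0 h= 0  |[,]@@@@@@…
21) q0 h= 0  |[@]@@@@@@…
22) q1 h= 0  |[,]@@@@@@…
23) q3 h= 1  |,[@]@@@@@@…
24) q1 h= 2  |,,[@]@@@@@@…
25) q0 h= 3  |,,,[@]@@@@@@…
26) q1 h= 2  |,,[,],@@@@@…
27) q3 h= 3  |,,,[,]@@@@@@…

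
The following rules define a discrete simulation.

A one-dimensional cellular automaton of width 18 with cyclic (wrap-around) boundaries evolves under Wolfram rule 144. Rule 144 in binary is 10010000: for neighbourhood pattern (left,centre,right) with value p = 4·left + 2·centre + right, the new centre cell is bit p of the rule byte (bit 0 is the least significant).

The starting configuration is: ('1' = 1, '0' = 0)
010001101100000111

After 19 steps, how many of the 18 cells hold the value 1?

3

gen 0: 010001101100000111
gen 1: 001000000010000010
gen 2: 000100000001000001
gen 3: 100010000000100000
gen 4: 010001000000010000
gen 5: 001000100000001000
gen 6: 000100010000000100
gen 7: 000010001000000010
gen 8: 000001000100000001
gen 9: 100000100010000000
gen 10: 010000010001000000
gen 11: 001000001000100000
gen 12: 000100000100010000
gen 13: 000010000010001000
gen 14: 000001000001000100
gen 15: 000000100000100010
gen 16: 000000010000010001
gen 17: 100000001000001000
gen 18: 010000000100000100
gen 19: 001000000010000010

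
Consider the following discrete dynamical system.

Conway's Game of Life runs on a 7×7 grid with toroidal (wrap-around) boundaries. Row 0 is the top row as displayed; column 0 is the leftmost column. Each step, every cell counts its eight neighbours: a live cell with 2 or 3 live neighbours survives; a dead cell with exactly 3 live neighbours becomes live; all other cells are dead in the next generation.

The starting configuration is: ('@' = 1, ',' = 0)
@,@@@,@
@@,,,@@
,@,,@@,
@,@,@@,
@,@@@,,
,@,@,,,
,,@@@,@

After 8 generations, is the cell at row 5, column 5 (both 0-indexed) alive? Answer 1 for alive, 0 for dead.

t=0: @,@@@,@
@@,,,@@
,@,,@@,
@,@,@@,
@,@@@,,
,@,@,,,
,,@@@,@
t=1: ,,,,,,,
,,,,,,,
,,@@,,,
@,@,,,,
@,,,,@@
@@,,,@,
,,,,,,@
t=2: ,,,,,,,
,,,,,,,
,@@@,,,
@,@@,,,
,,,,,@,
,@,,,@,
@,,,,,@
t=3: ,,,,,,,
,,@,,,,
,@,@,,,
,,,@@,,
,@@,@,@
@,,,,@,
@,,,,,@
t=4: ,,,,,,,
,,@,,,,
,,,@@,,
@@,,@@,
@@@,@,@
,,,,,@,
@,,,,,@
t=5: ,,,,,,,
,,,@,,,
,@@@@@,
,,,,,,,
,,@@@,,
,,,,,@,
,,,,,,@
t=6: ,,,,,,,
,,,@,,,
,,@@@,,
,@,,,@,
,,,@@,,
,,,@@@,
,,,,,,,
t=7: ,,,,,,,
,,@@@,,
,,@@@,,
,,,,,@,
,,@@,,,
,,,@,@,
,,,,@,,
t=8: ,,,,@,,
,,@,@,,
,,@,,@,
,,,,,,,
,,@@,,,
,,@@,,,
,,,,@,,

0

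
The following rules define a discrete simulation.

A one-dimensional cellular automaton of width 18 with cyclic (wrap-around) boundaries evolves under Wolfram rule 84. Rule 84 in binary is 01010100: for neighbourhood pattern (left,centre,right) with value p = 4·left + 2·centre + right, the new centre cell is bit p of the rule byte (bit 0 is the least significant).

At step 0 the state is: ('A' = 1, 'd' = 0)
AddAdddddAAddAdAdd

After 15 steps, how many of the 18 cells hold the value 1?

10

step 0: AddAdddddAAddAdAdd
step 1: AAdAAdddddAAdAdAAd
step 2: dAddAAdddddAdAddAd
step 3: dAAddAAddddAdAAdAA
step 4: ddAAddAAdddAddAddA
step 5: AddAAddAAddAAdAAdA
step 6: AAddAAddAAddAddAdd
step 7: dAAddAAddAAdAAdAAd
step 8: ddAAddAAddAddAddAA
step 9: AddAAddAAdAAdAAddA
step 10: AAddAAddAddAddAAdd
step 11: dAAddAAdAAdAAddAAd
step 12: ddAAddAddAddAAddAA
step 13: AddAAdAAdAAddAAddA
step 14: AAddAddAddAAddAAdd
step 15: dAAdAAdAAddAAddAAd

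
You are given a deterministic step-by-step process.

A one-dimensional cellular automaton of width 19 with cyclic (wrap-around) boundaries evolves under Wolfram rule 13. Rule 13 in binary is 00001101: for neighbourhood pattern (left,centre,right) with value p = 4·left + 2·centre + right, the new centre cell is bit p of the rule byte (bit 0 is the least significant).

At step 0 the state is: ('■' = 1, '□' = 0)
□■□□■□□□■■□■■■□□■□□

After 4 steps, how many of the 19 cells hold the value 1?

t=0: □■□□■□□□■■□■■■□□■□□
t=1: □■□□■□■□■□□■□□□□■□■
t=2: □■□□■□■□■□□■□■■□■□■
t=3: □■□□■□■□■□□■□■□□■□■
t=4: □■□□■□■□■□□■□■□□■□■

8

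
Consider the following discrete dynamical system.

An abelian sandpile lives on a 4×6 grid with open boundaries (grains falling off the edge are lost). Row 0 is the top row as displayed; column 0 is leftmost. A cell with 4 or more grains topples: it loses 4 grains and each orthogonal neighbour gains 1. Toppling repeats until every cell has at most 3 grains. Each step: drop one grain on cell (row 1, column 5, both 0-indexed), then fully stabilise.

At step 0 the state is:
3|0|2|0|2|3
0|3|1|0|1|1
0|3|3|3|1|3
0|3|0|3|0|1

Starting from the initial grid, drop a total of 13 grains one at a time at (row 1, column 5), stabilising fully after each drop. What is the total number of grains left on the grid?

39

gen 0: 3|0|2|0|2|3
0|3|1|0|1|1
0|3|3|3|1|3
0|3|0|3|0|1
gen 1: 3|0|2|0|2|3
0|3|1|0|1|2
0|3|3|3|1|3
0|3|0|3|0|1
gen 2: 3|0|2|0|2|3
0|3|1|0|1|3
0|3|3|3|1|3
0|3|0|3|0|1
gen 3: 3|0|2|0|3|0
0|3|1|0|2|2
0|3|3|3|2|0
0|3|0|3|0|2
gen 4: 3|0|2|0|3|0
0|3|1|0|2|3
0|3|3|3|2|0
0|3|0|3|0|2
gen 5: 3|0|2|0|3|1
0|3|1|0|3|0
0|3|3|3|2|1
0|3|0|3|0|2
gen 6: 3|0|2|0|3|1
0|3|1|0|3|1
0|3|3|3|2|1
0|3|0|3|0|2
gen 7: 3|0|2|0|3|1
0|3|1|0|3|2
0|3|3|3|2|1
0|3|0|3|0|2
gen 8: 3|0|2|0|3|1
0|3|1|0|3|3
0|3|3|3|2|1
0|3|0|3|0|2
gen 9: 3|0|2|1|0|3
0|3|1|1|1|1
0|3|3|3|3|2
0|3|0|3|0|2
gen 10: 3|0|2|1|0|3
0|3|1|1|1|2
0|3|3|3|3|2
0|3|0|3|0|2
gen 11: 3|0|2|1|0|3
0|3|1|1|1|3
0|3|3|3|3|2
0|3|0|3|0|2
gen 12: 3|0|2|1|1|0
0|3|1|1|2|1
0|3|3|3|3|3
0|3|0|3|0|2
gen 13: 3|0|2|1|1|0
0|3|1|1|2|2
0|3|3|3|3|3
0|3|0|3|0|2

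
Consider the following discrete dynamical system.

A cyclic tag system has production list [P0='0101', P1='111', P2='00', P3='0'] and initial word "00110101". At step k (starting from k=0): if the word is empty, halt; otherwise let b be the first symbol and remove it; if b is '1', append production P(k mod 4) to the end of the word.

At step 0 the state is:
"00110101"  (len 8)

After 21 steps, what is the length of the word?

[0] "00110101"  (len 8)
[1] "0110101"  (len 7)
[2] "110101"  (len 6)
[3] "1010100"  (len 7)
[4] "0101000"  (len 7)
[5] "101000"  (len 6)
[6] "01000111"  (len 8)
[7] "1000111"  (len 7)
[8] "0001110"  (len 7)
[9] "001110"  (len 6)
[10] "01110"  (len 5)
[11] "1110"  (len 4)
[12] "1100"  (len 4)
[13] "1000101"  (len 7)
[14] "000101111"  (len 9)
[15] "00101111"  (len 8)
[16] "0101111"  (len 7)
[17] "101111"  (len 6)
[18] "01111111"  (len 8)
[19] "1111111"  (len 7)
[20] "1111110"  (len 7)
[21] "1111100101"  (len 10)

10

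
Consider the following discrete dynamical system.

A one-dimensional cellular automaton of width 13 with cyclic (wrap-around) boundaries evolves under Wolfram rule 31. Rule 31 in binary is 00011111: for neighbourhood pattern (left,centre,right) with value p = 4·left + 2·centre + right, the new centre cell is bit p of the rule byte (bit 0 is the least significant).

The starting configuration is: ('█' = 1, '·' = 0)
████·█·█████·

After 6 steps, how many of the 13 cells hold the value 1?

k=0  ████·█·█████·
k=1  █····█·█·····
k=2  ██████·██████
k=3  ·······█·····
k=4  █████████████
k=5  ·············
k=6  █████████████

13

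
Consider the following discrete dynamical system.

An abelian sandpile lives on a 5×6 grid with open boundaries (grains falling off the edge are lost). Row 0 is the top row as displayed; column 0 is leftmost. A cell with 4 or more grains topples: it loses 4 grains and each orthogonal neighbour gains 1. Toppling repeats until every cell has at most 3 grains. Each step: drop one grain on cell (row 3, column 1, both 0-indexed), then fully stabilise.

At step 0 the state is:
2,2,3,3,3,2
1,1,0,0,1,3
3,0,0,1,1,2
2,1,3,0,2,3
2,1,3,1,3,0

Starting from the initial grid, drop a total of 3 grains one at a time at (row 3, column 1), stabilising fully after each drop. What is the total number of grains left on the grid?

51

step 0: 2,2,3,3,3,2
1,1,0,0,1,3
3,0,0,1,1,2
2,1,3,0,2,3
2,1,3,1,3,0
step 1: 2,2,3,3,3,2
1,1,0,0,1,3
3,0,0,1,1,2
2,2,3,0,2,3
2,1,3,1,3,0
step 2: 2,2,3,3,3,2
1,1,0,0,1,3
3,0,0,1,1,2
2,3,3,0,2,3
2,1,3,1,3,0
step 3: 2,2,3,3,3,2
1,1,0,0,1,3
3,1,1,1,1,2
3,1,1,1,2,3
2,3,0,2,3,0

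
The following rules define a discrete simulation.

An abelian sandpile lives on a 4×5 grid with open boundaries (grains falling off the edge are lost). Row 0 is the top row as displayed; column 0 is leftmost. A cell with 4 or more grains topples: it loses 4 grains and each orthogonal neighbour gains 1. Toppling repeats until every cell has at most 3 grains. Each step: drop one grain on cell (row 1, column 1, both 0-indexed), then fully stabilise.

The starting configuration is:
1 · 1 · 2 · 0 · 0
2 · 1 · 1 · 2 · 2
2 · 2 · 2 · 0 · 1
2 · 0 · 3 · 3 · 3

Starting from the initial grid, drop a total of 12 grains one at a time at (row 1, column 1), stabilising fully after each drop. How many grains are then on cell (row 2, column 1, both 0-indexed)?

[0] 1 · 1 · 2 · 0 · 0
2 · 1 · 1 · 2 · 2
2 · 2 · 2 · 0 · 1
2 · 0 · 3 · 3 · 3
[1] 1 · 1 · 2 · 0 · 0
2 · 2 · 1 · 2 · 2
2 · 2 · 2 · 0 · 1
2 · 0 · 3 · 3 · 3
[2] 1 · 1 · 2 · 0 · 0
2 · 3 · 1 · 2 · 2
2 · 2 · 2 · 0 · 1
2 · 0 · 3 · 3 · 3
[3] 1 · 2 · 2 · 0 · 0
3 · 0 · 2 · 2 · 2
2 · 3 · 2 · 0 · 1
2 · 0 · 3 · 3 · 3
[4] 1 · 2 · 2 · 0 · 0
3 · 1 · 2 · 2 · 2
2 · 3 · 2 · 0 · 1
2 · 0 · 3 · 3 · 3
[5] 1 · 2 · 2 · 0 · 0
3 · 2 · 2 · 2 · 2
2 · 3 · 2 · 0 · 1
2 · 0 · 3 · 3 · 3
[6] 1 · 2 · 2 · 0 · 0
3 · 3 · 2 · 2 · 2
2 · 3 · 2 · 0 · 1
2 · 0 · 3 · 3 · 3
[7] 2 · 3 · 2 · 0 · 0
1 · 2 · 3 · 2 · 2
0 · 1 · 3 · 0 · 1
3 · 1 · 3 · 3 · 3
[8] 2 · 3 · 2 · 0 · 0
1 · 3 · 3 · 2 · 2
0 · 1 · 3 · 0 · 1
3 · 1 · 3 · 3 · 3
[9] 3 · 1 · 0 · 1 · 0
2 · 2 · 2 · 3 · 2
0 · 3 · 1 · 2 · 2
3 · 2 · 1 · 1 · 0
[10] 3 · 1 · 0 · 1 · 0
2 · 3 · 2 · 3 · 2
0 · 3 · 1 · 2 · 2
3 · 2 · 1 · 1 · 0
[11] 3 · 2 · 0 · 1 · 0
3 · 1 · 3 · 3 · 2
1 · 0 · 2 · 2 · 2
3 · 3 · 1 · 1 · 0
[12] 3 · 2 · 0 · 1 · 0
3 · 2 · 3 · 3 · 2
1 · 0 · 2 · 2 · 2
3 · 3 · 1 · 1 · 0

0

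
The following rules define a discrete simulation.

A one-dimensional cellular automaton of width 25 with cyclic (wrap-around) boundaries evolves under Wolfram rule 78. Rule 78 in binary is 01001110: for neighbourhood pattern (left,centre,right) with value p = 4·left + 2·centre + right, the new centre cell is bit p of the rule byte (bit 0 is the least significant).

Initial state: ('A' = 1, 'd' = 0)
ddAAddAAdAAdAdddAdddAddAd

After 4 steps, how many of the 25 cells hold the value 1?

14

0) ddAAddAAdAAdAdddAdddAddAd
1) dAAAdAAAdAAdAddAAddAAdAAd
2) AAdAdAdAdAAdAdAAAdAAAdAAd
3) AAdAdAdAdAAdAdAdAdAdAdAAd
4) AAdAdAdAdAAdAdAdAdAdAdAAd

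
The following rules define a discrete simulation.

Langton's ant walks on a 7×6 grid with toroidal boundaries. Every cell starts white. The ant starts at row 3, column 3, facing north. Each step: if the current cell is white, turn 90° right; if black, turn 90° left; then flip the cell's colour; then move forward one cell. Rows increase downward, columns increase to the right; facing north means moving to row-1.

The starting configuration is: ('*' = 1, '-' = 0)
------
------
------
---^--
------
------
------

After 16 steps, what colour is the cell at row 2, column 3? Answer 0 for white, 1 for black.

1

k=0  ------
------
------
---^--
------
------
------
k=1  ------
------
------
---*>-
------
------
------
k=2  ------
------
------
---**-
----v-
------
------
k=3  ------
------
------
---**-
---<*-
------
------
k=4  ------
------
------
---^*-
---**-
------
------
k=5  ------
------
------
--<-*-
---**-
------
------
k=6  ------
------
--^---
--*-*-
---**-
------
------
k=7  ------
------
--*>--
--*-*-
---**-
------
------
k=8  ------
------
--**--
--*v*-
---**-
------
------
k=9  ------
------
--**--
--<**-
---**-
------
------
k=10  ------
------
--**--
---**-
--v**-
------
------
k=11  ------
------
--**--
---**-
-<***-
------
------
k=12  ------
------
--**--
-^-**-
-****-
------
------
k=13  ------
------
--**--
-*>**-
-****-
------
------
k=14  ------
------
--**--
-****-
-*v**-
------
------
k=15  ------
------
--**--
-****-
-*->*-
------
------
k=16  ------
------
--**--
-**^*-
-*--*-
------
------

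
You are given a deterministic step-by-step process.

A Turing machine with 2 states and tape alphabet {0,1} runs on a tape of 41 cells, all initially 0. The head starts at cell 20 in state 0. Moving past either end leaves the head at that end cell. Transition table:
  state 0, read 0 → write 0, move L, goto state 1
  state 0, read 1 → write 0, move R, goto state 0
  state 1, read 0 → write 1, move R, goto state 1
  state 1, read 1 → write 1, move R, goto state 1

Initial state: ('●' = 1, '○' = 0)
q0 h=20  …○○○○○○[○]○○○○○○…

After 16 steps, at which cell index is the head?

t=0: q0 h=20  …○○○○○○[○]○○○○○○…
t=1: q1 h=19  …○○○○○○[○]○○○○○○…
t=2: q1 h=20  …○○○○○●[○]○○○○○○…
t=3: q1 h=21  …○○○○●●[○]○○○○○○…
t=4: q1 h=22  …○○○●●●[○]○○○○○○…
t=5: q1 h=23  …○○●●●●[○]○○○○○○…
t=6: q1 h=24  …○●●●●●[○]○○○○○○…
t=7: q1 h=25  …●●●●●●[○]○○○○○○…
t=8: q1 h=26  …●●●●●●[○]○○○○○○…
t=9: q1 h=27  …●●●●●●[○]○○○○○○…
t=10: q1 h=28  …●●●●●●[○]○○○○○○…
t=11: q1 h=29  …●●●●●●[○]○○○○○○…
t=12: q1 h=30  …●●●●●●[○]○○○○○○…
t=13: q1 h=31  …●●●●●●[○]○○○○○○…
t=14: q1 h=32  …●●●●●●[○]○○○○○○…
t=15: q1 h=33  …●●●●●●[○]○○○○○○…
t=16: q1 h=34  …●●●●●●[○]○○○○○○|

34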